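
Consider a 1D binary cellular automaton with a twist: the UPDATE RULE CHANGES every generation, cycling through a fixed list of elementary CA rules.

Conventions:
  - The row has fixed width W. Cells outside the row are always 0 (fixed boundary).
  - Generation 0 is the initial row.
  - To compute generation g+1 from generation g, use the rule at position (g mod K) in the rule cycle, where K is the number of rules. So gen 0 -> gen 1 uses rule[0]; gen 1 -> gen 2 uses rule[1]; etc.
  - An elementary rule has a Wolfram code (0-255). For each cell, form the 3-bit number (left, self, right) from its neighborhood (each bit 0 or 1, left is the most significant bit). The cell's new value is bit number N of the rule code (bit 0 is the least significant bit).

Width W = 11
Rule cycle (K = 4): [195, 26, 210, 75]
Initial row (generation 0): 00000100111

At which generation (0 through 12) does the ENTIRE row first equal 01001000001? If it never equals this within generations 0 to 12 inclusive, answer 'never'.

Answer: never

Derivation:
Gen 0: 00000100111
Gen 1 (rule 195): 11111001011
Gen 2 (rule 26): 10000110010
Gen 3 (rule 210): 01001011101
Gen 4 (rule 75): 10010010100
Gen 5 (rule 195): 00100100001
Gen 6 (rule 26): 01011010010
Gen 7 (rule 210): 10001001101
Gen 8 (rule 75): 00110011100
Gen 9 (rule 195): 11010101101
Gen 10 (rule 26): 10000001000
Gen 11 (rule 210): 01000010100
Gen 12 (rule 75): 10011100001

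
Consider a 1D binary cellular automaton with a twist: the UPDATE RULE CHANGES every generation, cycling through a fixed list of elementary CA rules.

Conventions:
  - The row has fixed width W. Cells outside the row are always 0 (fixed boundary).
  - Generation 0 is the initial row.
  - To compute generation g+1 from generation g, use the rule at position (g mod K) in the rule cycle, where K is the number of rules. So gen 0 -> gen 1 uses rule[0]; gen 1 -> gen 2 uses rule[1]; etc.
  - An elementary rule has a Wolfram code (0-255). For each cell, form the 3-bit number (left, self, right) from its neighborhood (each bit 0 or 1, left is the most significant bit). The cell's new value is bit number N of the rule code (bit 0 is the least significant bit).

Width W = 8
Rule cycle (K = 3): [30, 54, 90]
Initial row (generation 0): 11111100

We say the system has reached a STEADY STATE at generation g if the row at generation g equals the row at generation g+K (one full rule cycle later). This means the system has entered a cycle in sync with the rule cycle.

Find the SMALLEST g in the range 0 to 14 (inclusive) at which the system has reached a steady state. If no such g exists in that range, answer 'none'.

Gen 0: 11111100
Gen 1 (rule 30): 10000010
Gen 2 (rule 54): 11000111
Gen 3 (rule 90): 11101101
Gen 4 (rule 30): 10001001
Gen 5 (rule 54): 11011111
Gen 6 (rule 90): 11010001
Gen 7 (rule 30): 10011011
Gen 8 (rule 54): 11100100
Gen 9 (rule 90): 10111010
Gen 10 (rule 30): 10100011
Gen 11 (rule 54): 11110100
Gen 12 (rule 90): 10010010
Gen 13 (rule 30): 11111111
Gen 14 (rule 54): 00000000
Gen 15 (rule 90): 00000000
Gen 16 (rule 30): 00000000
Gen 17 (rule 54): 00000000

Answer: 14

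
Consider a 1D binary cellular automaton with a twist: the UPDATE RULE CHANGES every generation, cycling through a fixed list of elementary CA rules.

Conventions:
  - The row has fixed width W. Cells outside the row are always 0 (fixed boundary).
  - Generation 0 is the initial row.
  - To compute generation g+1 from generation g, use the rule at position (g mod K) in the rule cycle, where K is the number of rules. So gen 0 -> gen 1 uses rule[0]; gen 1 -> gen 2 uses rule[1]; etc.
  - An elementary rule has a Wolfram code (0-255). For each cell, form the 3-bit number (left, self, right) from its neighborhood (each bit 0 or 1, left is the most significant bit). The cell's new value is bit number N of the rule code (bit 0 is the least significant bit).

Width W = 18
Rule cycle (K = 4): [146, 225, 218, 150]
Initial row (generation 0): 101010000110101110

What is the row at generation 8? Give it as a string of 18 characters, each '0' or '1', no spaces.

Answer: 100000010101110111

Derivation:
Gen 0: 101010000110101110
Gen 1 (rule 146): 000001001000000101
Gen 2 (rule 225): 111100000011110010
Gen 3 (rule 218): 111110000111111101
Gen 4 (rule 150): 011101001011111001
Gen 5 (rule 146): 101000110001110110
Gen 6 (rule 225): 010010010100111010
Gen 7 (rule 218): 101101100011111001
Gen 8 (rule 150): 100000010101110111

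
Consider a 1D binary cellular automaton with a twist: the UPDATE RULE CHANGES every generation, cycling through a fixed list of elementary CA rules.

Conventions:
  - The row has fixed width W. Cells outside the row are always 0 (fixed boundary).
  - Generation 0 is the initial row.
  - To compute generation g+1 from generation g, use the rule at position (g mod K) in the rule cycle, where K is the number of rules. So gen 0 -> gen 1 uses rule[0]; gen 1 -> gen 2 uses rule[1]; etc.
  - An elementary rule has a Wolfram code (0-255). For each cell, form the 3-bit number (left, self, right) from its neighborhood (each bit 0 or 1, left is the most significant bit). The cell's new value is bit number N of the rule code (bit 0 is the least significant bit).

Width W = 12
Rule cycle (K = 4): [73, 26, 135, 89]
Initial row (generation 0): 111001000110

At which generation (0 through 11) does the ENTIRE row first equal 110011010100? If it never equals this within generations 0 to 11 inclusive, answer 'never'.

Answer: never

Derivation:
Gen 0: 111001000110
Gen 1 (rule 73): 101000010110
Gen 2 (rule 26): 000100100101
Gen 3 (rule 135): 111101101101
Gen 4 (rule 89): 100101101100
Gen 5 (rule 73): 000001101101
Gen 6 (rule 26): 000011001000
Gen 7 (rule 135): 111100011011
Gen 8 (rule 89): 100111011011
Gen 9 (rule 73): 000101011011
Gen 10 (rule 26): 001000010010
Gen 11 (rule 135): 111011110110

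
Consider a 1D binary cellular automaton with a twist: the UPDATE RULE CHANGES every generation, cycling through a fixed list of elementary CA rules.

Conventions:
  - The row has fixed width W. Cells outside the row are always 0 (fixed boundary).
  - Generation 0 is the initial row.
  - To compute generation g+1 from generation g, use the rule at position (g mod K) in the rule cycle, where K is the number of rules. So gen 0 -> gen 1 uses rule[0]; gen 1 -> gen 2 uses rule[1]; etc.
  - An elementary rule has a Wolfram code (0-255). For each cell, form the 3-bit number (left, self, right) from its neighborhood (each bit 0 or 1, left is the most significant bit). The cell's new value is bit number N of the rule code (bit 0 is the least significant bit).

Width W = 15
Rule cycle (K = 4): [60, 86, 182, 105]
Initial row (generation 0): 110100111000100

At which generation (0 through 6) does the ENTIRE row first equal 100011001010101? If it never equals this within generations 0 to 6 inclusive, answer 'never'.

Gen 0: 110100111000100
Gen 1 (rule 60): 101110100100110
Gen 2 (rule 86): 100010111111011
Gen 3 (rule 182): 110111011110100
Gen 4 (rule 105): 111101110011001
Gen 5 (rule 60): 100011001010101
Gen 6 (rule 86): 110101111010101

Answer: 5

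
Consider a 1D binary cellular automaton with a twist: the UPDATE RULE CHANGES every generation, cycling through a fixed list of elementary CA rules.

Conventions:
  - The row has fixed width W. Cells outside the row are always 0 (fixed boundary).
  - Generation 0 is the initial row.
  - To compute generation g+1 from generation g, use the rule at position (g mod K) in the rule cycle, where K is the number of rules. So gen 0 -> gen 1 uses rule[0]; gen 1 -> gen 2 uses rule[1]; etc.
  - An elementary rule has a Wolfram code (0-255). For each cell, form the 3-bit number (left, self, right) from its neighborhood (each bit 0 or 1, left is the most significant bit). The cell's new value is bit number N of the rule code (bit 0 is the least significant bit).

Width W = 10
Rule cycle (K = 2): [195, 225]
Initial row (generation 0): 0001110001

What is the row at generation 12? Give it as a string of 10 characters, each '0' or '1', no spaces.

Answer: 0000101111

Derivation:
Gen 0: 0001110001
Gen 1 (rule 195): 1110110110
Gen 2 (rule 225): 0111011010
Gen 3 (rule 195): 1011001000
Gen 4 (rule 225): 0101000011
Gen 5 (rule 195): 1000011101
Gen 6 (rule 225): 0011001110
Gen 7 (rule 195): 1101010110
Gen 8 (rule 225): 0110101010
Gen 9 (rule 195): 1010000000
Gen 10 (rule 225): 0100111111
Gen 11 (rule 195): 1001011111
Gen 12 (rule 225): 0000101111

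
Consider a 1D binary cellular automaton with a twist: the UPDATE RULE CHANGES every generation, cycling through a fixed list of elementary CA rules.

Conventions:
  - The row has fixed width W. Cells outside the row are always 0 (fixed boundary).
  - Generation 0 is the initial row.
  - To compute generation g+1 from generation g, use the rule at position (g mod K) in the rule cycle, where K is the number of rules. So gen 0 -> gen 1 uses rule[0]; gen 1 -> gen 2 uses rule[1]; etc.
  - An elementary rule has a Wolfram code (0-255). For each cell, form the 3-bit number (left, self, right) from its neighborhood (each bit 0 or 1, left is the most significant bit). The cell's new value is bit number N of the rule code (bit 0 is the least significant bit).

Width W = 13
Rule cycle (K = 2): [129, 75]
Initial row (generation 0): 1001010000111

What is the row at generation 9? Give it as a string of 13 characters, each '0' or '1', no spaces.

Gen 0: 1001010000111
Gen 1 (rule 129): 0000000110010
Gen 2 (rule 75): 1111111110100
Gen 3 (rule 129): 0111111100001
Gen 4 (rule 75): 1100000101110
Gen 5 (rule 129): 0001110000100
Gen 6 (rule 75): 1111010111001
Gen 7 (rule 129): 0110000010000
Gen 8 (rule 75): 1110111100111
Gen 9 (rule 129): 0100011000010

Answer: 0100011000010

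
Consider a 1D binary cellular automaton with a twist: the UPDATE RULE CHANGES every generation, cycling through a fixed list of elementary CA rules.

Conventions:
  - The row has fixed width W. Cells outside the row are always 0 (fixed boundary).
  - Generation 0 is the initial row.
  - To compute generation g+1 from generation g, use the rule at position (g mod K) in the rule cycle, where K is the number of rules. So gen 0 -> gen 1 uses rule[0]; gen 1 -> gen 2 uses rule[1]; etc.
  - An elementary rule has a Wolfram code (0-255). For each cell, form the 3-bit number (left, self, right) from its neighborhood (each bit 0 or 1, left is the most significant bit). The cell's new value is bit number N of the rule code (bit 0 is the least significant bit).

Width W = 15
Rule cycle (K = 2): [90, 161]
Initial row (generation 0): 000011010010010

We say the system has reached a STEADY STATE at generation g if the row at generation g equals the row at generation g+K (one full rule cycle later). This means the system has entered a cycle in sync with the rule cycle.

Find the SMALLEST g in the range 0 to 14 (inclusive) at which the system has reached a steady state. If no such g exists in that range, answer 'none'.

Gen 0: 000011010010010
Gen 1 (rule 90): 000111001101101
Gen 2 (rule 161): 110010000010010
Gen 3 (rule 90): 111101000101101
Gen 4 (rule 161): 011010010010010
Gen 5 (rule 90): 111001101101101
Gen 6 (rule 161): 010000010010010
Gen 7 (rule 90): 101000101101101
Gen 8 (rule 161): 010010010010010
Gen 9 (rule 90): 101101101101101
Gen 10 (rule 161): 010010010010010
Gen 11 (rule 90): 101101101101101
Gen 12 (rule 161): 010010010010010
Gen 13 (rule 90): 101101101101101
Gen 14 (rule 161): 010010010010010
Gen 15 (rule 90): 101101101101101
Gen 16 (rule 161): 010010010010010

Answer: 8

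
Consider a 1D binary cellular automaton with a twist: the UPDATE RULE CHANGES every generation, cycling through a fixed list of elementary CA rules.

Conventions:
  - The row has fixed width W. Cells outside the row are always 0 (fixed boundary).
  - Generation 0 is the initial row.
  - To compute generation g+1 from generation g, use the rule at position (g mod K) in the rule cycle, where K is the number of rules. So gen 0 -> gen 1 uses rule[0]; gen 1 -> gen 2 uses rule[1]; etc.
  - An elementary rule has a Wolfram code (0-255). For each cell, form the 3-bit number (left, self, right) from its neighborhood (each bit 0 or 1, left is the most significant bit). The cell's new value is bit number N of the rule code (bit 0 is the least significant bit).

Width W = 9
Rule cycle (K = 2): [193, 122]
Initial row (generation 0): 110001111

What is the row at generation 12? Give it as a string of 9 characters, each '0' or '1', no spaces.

Answer: 010111001

Derivation:
Gen 0: 110001111
Gen 1 (rule 193): 010100111
Gen 2 (rule 122): 101011101
Gen 3 (rule 193): 000001100
Gen 4 (rule 122): 000011110
Gen 5 (rule 193): 111001110
Gen 6 (rule 122): 101111011
Gen 7 (rule 193): 000111001
Gen 8 (rule 122): 001101110
Gen 9 (rule 193): 100100110
Gen 10 (rule 122): 011011111
Gen 11 (rule 193): 001001111
Gen 12 (rule 122): 010111001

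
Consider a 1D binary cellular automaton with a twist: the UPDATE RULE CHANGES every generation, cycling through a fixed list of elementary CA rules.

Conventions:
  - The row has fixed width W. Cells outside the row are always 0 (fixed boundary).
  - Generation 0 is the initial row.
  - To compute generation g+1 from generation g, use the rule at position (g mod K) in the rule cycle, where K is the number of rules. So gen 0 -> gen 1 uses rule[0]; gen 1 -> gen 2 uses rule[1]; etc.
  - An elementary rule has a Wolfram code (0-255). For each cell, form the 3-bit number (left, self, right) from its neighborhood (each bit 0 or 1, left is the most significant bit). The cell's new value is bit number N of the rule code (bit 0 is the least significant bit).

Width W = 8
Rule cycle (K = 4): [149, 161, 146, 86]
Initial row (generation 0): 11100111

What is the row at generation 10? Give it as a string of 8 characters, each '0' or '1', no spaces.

Gen 0: 11100111
Gen 1 (rule 149): 01010010
Gen 2 (rule 161): 00100000
Gen 3 (rule 146): 01010000
Gen 4 (rule 86): 11011000
Gen 5 (rule 149): 00000111
Gen 6 (rule 161): 11110010
Gen 7 (rule 146): 01101101
Gen 8 (rule 86): 10100101
Gen 9 (rule 149): 10110101
Gen 10 (rule 161): 01001010

Answer: 01001010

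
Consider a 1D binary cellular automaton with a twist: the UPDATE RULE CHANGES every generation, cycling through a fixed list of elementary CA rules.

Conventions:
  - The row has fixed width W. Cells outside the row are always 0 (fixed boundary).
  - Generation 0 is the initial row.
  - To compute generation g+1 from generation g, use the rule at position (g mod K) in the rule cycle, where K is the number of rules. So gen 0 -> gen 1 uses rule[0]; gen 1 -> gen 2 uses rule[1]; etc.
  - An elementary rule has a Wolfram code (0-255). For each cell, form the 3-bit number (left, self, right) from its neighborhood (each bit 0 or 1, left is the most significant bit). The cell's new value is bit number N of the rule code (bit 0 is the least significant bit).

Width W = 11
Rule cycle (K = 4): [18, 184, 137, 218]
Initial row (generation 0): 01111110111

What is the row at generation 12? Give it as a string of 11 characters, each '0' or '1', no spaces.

Gen 0: 01111110111
Gen 1 (rule 18): 10000000000
Gen 2 (rule 184): 01000000000
Gen 3 (rule 137): 00011111111
Gen 4 (rule 218): 00111111111
Gen 5 (rule 18): 01000000000
Gen 6 (rule 184): 00100000000
Gen 7 (rule 137): 10001111111
Gen 8 (rule 218): 01011111111
Gen 9 (rule 18): 10000000000
Gen 10 (rule 184): 01000000000
Gen 11 (rule 137): 00011111111
Gen 12 (rule 218): 00111111111

Answer: 00111111111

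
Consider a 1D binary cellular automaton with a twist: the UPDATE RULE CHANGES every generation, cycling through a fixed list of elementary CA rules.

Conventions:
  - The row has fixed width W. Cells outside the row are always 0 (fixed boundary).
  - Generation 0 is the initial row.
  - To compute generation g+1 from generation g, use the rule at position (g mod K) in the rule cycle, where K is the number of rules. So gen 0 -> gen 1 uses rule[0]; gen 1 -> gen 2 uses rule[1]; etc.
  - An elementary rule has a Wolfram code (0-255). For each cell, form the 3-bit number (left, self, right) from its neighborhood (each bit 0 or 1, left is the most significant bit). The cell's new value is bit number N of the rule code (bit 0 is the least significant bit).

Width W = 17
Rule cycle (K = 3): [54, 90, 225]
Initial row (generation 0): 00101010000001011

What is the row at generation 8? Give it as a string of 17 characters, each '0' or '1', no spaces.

Answer: 10111101100101010

Derivation:
Gen 0: 00101010000001011
Gen 1 (rule 54): 01111111000011100
Gen 2 (rule 90): 11000001100110110
Gen 3 (rule 225): 01011100100011010
Gen 4 (rule 54): 11100011110100111
Gen 5 (rule 90): 10110110010011101
Gen 6 (rule 225): 01011010000001110
Gen 7 (rule 54): 11100111000010001
Gen 8 (rule 90): 10111101100101010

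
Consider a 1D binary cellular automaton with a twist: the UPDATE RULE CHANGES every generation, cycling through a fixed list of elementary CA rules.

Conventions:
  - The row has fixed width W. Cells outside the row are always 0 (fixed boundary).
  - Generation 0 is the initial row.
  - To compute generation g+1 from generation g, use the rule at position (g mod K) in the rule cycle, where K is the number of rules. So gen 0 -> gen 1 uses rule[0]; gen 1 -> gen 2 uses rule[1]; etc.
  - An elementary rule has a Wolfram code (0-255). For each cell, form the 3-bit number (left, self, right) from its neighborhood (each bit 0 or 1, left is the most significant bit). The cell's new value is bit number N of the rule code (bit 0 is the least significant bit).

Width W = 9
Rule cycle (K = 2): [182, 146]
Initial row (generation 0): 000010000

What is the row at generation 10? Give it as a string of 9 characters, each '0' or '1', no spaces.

Answer: 101111101

Derivation:
Gen 0: 000010000
Gen 1 (rule 182): 000111000
Gen 2 (rule 146): 001010100
Gen 3 (rule 182): 011111110
Gen 4 (rule 146): 101111101
Gen 5 (rule 182): 110111011
Gen 6 (rule 146): 000010000
Gen 7 (rule 182): 000111000
Gen 8 (rule 146): 001010100
Gen 9 (rule 182): 011111110
Gen 10 (rule 146): 101111101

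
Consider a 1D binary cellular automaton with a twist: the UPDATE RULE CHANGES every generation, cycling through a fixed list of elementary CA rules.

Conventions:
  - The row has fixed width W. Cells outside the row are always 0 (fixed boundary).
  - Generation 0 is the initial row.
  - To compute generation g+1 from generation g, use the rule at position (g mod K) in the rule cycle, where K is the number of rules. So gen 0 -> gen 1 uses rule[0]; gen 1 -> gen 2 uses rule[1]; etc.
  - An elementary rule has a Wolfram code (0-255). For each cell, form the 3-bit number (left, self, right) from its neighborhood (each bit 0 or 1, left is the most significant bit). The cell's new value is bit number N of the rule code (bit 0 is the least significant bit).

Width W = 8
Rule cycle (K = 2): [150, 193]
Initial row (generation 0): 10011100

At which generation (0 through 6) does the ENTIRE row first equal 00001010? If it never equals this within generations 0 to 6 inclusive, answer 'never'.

Gen 0: 10011100
Gen 1 (rule 150): 11101010
Gen 2 (rule 193): 01100000
Gen 3 (rule 150): 10010000
Gen 4 (rule 193): 00000111
Gen 5 (rule 150): 00001010
Gen 6 (rule 193): 11100000

Answer: 5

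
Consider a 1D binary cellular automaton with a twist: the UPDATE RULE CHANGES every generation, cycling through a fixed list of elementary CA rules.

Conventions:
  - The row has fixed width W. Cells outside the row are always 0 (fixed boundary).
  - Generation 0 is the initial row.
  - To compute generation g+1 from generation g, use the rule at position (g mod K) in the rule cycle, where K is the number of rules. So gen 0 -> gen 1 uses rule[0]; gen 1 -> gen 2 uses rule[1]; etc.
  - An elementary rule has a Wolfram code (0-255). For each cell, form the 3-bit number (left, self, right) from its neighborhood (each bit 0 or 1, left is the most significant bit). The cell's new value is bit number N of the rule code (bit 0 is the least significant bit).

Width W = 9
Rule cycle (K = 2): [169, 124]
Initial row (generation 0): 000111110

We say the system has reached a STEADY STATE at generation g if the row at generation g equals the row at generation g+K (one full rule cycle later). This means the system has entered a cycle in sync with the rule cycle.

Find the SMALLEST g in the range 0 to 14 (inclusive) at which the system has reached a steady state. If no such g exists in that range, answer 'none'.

Gen 0: 000111110
Gen 1 (rule 169): 110111100
Gen 2 (rule 124): 111100110
Gen 3 (rule 169): 111000100
Gen 4 (rule 124): 101100110
Gen 5 (rule 169): 011000100
Gen 6 (rule 124): 011100110
Gen 7 (rule 169): 011000100
Gen 8 (rule 124): 011100110
Gen 9 (rule 169): 011000100
Gen 10 (rule 124): 011100110
Gen 11 (rule 169): 011000100
Gen 12 (rule 124): 011100110
Gen 13 (rule 169): 011000100
Gen 14 (rule 124): 011100110
Gen 15 (rule 169): 011000100
Gen 16 (rule 124): 011100110

Answer: 5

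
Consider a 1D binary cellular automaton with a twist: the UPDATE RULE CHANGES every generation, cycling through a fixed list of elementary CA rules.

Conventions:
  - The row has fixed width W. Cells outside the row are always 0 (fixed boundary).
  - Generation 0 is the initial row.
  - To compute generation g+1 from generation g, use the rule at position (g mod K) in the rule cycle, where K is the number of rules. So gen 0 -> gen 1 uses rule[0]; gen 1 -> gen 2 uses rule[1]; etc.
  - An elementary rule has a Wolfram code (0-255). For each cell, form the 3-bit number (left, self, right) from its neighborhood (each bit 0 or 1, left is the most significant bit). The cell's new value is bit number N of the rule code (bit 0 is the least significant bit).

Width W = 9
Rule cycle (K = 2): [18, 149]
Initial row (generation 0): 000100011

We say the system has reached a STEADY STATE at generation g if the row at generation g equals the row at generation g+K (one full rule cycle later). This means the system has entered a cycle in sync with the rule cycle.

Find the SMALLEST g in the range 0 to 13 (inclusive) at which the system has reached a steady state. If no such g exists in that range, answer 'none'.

Gen 0: 000100011
Gen 1 (rule 18): 001010100
Gen 2 (rule 149): 101010111
Gen 3 (rule 18): 000000000
Gen 4 (rule 149): 111111111
Gen 5 (rule 18): 000000000
Gen 6 (rule 149): 111111111
Gen 7 (rule 18): 000000000
Gen 8 (rule 149): 111111111
Gen 9 (rule 18): 000000000
Gen 10 (rule 149): 111111111
Gen 11 (rule 18): 000000000
Gen 12 (rule 149): 111111111
Gen 13 (rule 18): 000000000
Gen 14 (rule 149): 111111111
Gen 15 (rule 18): 000000000

Answer: 3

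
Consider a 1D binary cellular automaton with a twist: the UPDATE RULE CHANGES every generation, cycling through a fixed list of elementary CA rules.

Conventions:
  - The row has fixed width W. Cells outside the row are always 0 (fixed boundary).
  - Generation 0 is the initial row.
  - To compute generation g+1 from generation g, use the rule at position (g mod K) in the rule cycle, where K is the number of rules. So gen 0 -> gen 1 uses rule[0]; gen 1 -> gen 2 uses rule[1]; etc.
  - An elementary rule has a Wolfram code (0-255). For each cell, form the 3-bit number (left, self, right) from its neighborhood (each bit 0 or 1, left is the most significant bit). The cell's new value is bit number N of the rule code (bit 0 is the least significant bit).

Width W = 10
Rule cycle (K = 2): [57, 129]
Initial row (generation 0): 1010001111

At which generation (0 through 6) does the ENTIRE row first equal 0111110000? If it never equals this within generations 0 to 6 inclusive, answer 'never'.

Gen 0: 1010001111
Gen 1 (rule 57): 0101101000
Gen 2 (rule 129): 0000000011
Gen 3 (rule 57): 1111111010
Gen 4 (rule 129): 0111110000
Gen 5 (rule 57): 0100001111
Gen 6 (rule 129): 0001100110

Answer: 4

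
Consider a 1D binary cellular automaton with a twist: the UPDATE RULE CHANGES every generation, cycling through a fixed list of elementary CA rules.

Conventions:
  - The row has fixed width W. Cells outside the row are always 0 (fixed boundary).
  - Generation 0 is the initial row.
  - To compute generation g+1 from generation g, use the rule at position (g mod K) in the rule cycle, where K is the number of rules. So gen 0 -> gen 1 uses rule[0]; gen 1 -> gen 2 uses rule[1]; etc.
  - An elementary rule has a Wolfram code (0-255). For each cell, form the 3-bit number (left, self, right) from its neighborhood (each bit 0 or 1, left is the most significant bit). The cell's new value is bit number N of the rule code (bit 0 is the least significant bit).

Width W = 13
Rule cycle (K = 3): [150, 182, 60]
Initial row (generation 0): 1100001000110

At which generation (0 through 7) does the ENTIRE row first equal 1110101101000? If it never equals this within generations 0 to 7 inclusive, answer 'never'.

Answer: 4

Derivation:
Gen 0: 1100001000110
Gen 1 (rule 150): 0010011101001
Gen 2 (rule 182): 0111101011111
Gen 3 (rule 60): 0100011110000
Gen 4 (rule 150): 1110101101000
Gen 5 (rule 182): 0101110011100
Gen 6 (rule 60): 0111001010010
Gen 7 (rule 150): 1010111011111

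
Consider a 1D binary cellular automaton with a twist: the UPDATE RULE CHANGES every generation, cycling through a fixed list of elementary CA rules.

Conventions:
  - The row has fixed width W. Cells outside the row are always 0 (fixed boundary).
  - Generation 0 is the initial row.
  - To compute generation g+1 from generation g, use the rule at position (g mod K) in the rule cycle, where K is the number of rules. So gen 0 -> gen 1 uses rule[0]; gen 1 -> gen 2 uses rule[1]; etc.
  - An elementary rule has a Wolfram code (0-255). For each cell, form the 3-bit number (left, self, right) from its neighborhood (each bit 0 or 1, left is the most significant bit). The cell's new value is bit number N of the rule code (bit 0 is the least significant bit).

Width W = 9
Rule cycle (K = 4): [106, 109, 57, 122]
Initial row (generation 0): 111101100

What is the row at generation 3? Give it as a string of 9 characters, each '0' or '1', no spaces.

Gen 0: 111101100
Gen 1 (rule 106): 100111100
Gen 2 (rule 109): 100100101
Gen 3 (rule 57): 010010010

Answer: 010010010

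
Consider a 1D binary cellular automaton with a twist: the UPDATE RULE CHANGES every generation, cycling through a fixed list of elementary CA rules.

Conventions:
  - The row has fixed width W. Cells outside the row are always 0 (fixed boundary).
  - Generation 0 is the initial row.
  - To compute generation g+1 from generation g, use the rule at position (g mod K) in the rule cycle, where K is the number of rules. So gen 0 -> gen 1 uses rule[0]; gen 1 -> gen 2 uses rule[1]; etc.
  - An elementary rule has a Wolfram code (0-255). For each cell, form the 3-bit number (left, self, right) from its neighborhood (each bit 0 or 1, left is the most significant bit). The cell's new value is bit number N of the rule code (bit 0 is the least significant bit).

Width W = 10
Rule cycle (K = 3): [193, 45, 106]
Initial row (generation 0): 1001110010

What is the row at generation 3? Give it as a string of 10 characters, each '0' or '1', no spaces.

Gen 0: 1001110010
Gen 1 (rule 193): 0000110000
Gen 2 (rule 45): 1110100111
Gen 3 (rule 106): 1011001101

Answer: 1011001101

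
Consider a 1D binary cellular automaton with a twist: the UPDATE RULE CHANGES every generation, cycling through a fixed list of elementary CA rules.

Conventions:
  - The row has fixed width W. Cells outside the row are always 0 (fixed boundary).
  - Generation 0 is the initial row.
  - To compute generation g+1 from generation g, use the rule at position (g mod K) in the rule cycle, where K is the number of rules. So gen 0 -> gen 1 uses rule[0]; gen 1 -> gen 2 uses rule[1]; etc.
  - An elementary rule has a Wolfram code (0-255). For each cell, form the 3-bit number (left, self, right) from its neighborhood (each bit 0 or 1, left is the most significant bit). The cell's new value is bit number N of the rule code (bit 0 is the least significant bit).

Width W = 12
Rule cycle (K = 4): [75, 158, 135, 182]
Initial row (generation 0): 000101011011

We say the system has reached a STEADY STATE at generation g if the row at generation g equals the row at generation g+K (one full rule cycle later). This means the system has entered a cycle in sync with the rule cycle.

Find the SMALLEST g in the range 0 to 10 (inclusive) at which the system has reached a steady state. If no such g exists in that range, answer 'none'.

Answer: none

Derivation:
Gen 0: 000101011011
Gen 1 (rule 75): 111000011011
Gen 2 (rule 158): 110100110010
Gen 3 (rule 135): 000101000110
Gen 4 (rule 182): 001111101001
Gen 5 (rule 75): 111000100010
Gen 6 (rule 158): 110101110111
Gen 7 (rule 135): 000100100010
Gen 8 (rule 182): 001111110111
Gen 9 (rule 75): 111000010101
Gen 10 (rule 158): 110100110101
Gen 11 (rule 135): 000101000101
Gen 12 (rule 182): 001111101111
Gen 13 (rule 75): 111000101001
Gen 14 (rule 158): 110101101111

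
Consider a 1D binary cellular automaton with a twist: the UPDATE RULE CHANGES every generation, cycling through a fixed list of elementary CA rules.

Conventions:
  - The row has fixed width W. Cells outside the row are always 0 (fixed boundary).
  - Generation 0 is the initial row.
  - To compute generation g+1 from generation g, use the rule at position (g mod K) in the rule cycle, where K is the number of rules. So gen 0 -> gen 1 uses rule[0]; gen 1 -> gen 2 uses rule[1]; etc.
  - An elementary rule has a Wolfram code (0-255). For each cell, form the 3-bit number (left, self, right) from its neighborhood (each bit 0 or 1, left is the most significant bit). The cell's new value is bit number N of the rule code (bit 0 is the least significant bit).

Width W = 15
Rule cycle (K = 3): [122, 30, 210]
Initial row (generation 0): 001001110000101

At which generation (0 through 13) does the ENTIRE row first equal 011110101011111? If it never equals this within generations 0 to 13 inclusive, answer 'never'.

Answer: 10

Derivation:
Gen 0: 001001110000101
Gen 1 (rule 122): 010111011001010
Gen 2 (rule 30): 110100010111011
Gen 3 (rule 210): 010010100011001
Gen 4 (rule 122): 101101010111110
Gen 5 (rule 30): 101001010100001
Gen 6 (rule 210): 000110000010010
Gen 7 (rule 122): 001111000101101
Gen 8 (rule 30): 011000101101001
Gen 9 (rule 210): 101101000100110
Gen 10 (rule 122): 011110101011111
Gen 11 (rule 30): 110000101010000
Gen 12 (rule 210): 011001000001000
Gen 13 (rule 122): 111110100010100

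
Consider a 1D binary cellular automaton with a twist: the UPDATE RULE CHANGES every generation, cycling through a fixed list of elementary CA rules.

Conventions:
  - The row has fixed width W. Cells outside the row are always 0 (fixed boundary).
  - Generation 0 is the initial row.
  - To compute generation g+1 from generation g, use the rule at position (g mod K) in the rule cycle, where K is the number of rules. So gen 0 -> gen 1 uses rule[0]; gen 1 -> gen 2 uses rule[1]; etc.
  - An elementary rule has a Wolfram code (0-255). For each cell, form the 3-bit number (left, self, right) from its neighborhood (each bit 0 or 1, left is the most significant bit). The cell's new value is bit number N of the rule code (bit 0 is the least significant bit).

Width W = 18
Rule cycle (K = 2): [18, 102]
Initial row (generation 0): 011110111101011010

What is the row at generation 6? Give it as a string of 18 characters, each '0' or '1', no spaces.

Answer: 011000000000110110

Derivation:
Gen 0: 011110111101011010
Gen 1 (rule 18): 100000000000000001
Gen 2 (rule 102): 100000000000000011
Gen 3 (rule 18): 010000000000000100
Gen 4 (rule 102): 110000000000001100
Gen 5 (rule 18): 001000000000010010
Gen 6 (rule 102): 011000000000110110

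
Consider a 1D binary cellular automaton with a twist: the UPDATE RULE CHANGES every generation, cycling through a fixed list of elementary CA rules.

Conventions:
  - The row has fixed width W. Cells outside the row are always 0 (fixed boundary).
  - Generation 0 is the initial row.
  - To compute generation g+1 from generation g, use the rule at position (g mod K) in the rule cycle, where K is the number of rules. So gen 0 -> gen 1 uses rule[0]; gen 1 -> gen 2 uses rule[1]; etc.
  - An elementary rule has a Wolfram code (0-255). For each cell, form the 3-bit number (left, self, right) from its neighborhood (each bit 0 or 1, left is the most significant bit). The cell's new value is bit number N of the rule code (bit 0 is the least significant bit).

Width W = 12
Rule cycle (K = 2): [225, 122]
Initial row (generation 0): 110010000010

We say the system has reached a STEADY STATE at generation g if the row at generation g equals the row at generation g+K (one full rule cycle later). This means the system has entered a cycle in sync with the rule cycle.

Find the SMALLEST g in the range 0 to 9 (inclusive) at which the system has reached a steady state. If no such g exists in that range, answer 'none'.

Answer: 8

Derivation:
Gen 0: 110010000010
Gen 1 (rule 225): 010000111000
Gen 2 (rule 122): 101001101100
Gen 3 (rule 225): 010000110101
Gen 4 (rule 122): 101001111010
Gen 5 (rule 225): 010000111100
Gen 6 (rule 122): 101001100110
Gen 7 (rule 225): 010000100010
Gen 8 (rule 122): 101001010101
Gen 9 (rule 225): 010000101010
Gen 10 (rule 122): 101001010101
Gen 11 (rule 225): 010000101010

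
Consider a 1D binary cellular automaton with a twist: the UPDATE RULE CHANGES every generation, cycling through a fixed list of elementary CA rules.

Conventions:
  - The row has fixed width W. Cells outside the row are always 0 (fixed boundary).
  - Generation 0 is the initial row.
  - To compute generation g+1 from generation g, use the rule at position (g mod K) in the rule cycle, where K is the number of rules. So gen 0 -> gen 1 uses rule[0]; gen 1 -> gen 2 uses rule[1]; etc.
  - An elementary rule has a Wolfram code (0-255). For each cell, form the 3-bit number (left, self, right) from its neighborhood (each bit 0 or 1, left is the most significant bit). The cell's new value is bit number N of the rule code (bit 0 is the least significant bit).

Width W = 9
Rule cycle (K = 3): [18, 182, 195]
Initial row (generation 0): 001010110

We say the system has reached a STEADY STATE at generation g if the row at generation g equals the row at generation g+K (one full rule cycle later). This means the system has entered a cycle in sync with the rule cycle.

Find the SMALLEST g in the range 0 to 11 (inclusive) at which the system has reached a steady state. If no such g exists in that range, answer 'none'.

Answer: 4

Derivation:
Gen 0: 001010110
Gen 1 (rule 18): 010000001
Gen 2 (rule 182): 111000011
Gen 3 (rule 195): 011011101
Gen 4 (rule 18): 100000000
Gen 5 (rule 182): 110000000
Gen 6 (rule 195): 010111111
Gen 7 (rule 18): 100000000
Gen 8 (rule 182): 110000000
Gen 9 (rule 195): 010111111
Gen 10 (rule 18): 100000000
Gen 11 (rule 182): 110000000
Gen 12 (rule 195): 010111111
Gen 13 (rule 18): 100000000
Gen 14 (rule 182): 110000000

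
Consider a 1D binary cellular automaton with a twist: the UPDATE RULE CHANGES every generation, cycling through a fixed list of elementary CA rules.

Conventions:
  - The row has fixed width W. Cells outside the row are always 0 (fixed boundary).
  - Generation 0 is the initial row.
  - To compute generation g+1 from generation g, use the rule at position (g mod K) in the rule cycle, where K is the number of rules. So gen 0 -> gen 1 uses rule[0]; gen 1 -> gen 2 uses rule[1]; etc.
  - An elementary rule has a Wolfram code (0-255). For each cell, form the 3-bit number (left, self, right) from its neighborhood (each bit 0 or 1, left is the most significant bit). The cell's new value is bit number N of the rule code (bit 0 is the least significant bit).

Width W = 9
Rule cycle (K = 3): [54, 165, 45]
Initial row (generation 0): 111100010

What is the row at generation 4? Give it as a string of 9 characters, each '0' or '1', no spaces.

Gen 0: 111100010
Gen 1 (rule 54): 000010111
Gen 2 (rule 165): 111011010
Gen 3 (rule 45): 100110110
Gen 4 (rule 54): 111001001

Answer: 111001001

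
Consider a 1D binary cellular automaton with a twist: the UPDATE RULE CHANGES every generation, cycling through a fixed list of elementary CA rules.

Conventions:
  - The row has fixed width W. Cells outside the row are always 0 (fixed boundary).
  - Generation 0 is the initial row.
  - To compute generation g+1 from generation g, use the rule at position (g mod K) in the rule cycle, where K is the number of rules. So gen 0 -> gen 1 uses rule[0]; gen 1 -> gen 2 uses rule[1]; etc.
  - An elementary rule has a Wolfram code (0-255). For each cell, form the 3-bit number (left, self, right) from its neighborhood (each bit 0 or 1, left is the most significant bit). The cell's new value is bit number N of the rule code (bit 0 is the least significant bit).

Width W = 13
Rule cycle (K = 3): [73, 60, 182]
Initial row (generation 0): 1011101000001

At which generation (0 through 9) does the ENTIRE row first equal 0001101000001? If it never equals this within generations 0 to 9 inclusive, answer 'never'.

Answer: 4

Derivation:
Gen 0: 1011101000001
Gen 1 (rule 73): 0010100011100
Gen 2 (rule 60): 0011110010010
Gen 3 (rule 182): 0101101111111
Gen 4 (rule 73): 0001101000001
Gen 5 (rule 60): 0001011100001
Gen 6 (rule 182): 0011101010011
Gen 7 (rule 73): 1010100000011
Gen 8 (rule 60): 1111110000010
Gen 9 (rule 182): 0111101000111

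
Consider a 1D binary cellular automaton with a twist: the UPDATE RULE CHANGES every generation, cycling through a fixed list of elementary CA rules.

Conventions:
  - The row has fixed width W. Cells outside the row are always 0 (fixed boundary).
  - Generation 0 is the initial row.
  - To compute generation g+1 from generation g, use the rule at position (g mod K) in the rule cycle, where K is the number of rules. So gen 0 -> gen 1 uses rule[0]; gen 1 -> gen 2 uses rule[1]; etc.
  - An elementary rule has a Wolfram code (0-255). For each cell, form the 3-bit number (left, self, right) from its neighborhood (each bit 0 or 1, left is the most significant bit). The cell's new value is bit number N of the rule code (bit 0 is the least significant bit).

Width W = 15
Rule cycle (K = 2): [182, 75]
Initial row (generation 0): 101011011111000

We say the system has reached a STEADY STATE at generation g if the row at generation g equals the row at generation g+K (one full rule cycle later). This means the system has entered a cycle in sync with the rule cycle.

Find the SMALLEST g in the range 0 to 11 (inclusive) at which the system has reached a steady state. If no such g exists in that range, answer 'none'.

Answer: none

Derivation:
Gen 0: 101011011111000
Gen 1 (rule 182): 111100101110100
Gen 2 (rule 75): 100101001010001
Gen 3 (rule 182): 111111111111011
Gen 4 (rule 75): 100000000001011
Gen 5 (rule 182): 110000000011100
Gen 6 (rule 75): 110111111110101
Gen 7 (rule 182): 001011111101111
Gen 8 (rule 75): 110010000101001
Gen 9 (rule 182): 001111001111111
Gen 10 (rule 75): 111001011000001
Gen 11 (rule 182): 010111100100011
Gen 12 (rule 75): 100100101001111
Gen 13 (rule 182): 111111111110110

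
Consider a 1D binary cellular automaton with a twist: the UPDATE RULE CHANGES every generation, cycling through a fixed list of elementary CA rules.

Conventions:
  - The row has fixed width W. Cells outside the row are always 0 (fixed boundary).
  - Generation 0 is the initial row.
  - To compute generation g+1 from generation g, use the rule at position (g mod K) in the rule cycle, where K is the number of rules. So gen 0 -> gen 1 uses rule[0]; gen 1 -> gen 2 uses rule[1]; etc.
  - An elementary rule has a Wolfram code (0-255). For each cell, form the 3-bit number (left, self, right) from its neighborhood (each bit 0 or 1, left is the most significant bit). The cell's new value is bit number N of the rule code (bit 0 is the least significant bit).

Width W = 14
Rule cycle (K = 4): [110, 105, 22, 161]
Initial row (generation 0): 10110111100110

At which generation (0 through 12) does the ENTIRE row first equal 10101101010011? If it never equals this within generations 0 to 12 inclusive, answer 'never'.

Answer: never

Derivation:
Gen 0: 10110111100110
Gen 1 (rule 110): 11111100101110
Gen 2 (rule 105): 10000100011010
Gen 3 (rule 22): 11001110100011
Gen 4 (rule 161): 00000101001000
Gen 5 (rule 110): 00001111011000
Gen 6 (rule 105): 11101001111011
Gen 7 (rule 22): 00001110000000
Gen 8 (rule 161): 11100100111111
Gen 9 (rule 110): 10101101100001
Gen 10 (rule 105): 01011111101100
Gen 11 (rule 22): 11000000000010
Gen 12 (rule 161): 00011111111000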